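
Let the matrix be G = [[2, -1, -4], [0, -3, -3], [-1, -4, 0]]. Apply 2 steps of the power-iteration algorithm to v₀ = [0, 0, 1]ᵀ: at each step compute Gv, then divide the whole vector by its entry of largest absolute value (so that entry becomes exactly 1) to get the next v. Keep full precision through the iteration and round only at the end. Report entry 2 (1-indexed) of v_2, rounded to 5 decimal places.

Gv0 = (-4.000000, -3.000000, 0.000000); divide by -4.000000 → v1 = (1.000000, 0.750000, 0.000000)
Gv1 = (1.250000, -2.250000, -4.000000); divide by -4.000000 → v2 = (-0.312500, 0.562500, 1.000000)
Requested entry of v2: 9/16 = 0.56250

0.56250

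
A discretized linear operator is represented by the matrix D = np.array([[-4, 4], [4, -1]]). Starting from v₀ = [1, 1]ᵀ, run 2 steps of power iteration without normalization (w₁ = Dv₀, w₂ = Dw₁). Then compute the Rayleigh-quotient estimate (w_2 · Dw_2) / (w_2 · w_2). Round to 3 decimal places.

w1 = Dv₀ = ((-4)·1 + 4·1; 4·1 + (-1)·1) = (0, 3)
w2 = Dw1 = ((-4)·0 + 4·3; 4·0 + (-1)·3) = (12, -3)
Dw2 = (-60, 51)
w2·Dw2 = 12·(-60) + (-3)·51 = -873; w2·w2 = 12·12 + (-3)·(-3) = 153
λ ≈ -873/153 = -5.706

λ ≈ -5.706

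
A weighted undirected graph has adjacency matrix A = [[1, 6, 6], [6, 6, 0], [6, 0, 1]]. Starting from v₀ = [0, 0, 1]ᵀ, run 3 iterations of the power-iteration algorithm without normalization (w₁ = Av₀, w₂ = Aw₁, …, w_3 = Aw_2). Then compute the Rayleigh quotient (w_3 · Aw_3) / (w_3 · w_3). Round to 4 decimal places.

λ ≈ 9.6051

w1 = Av₀ = (1·0 + 6·0 + 6·1; 6·0 + 6·0 + 0·1; 6·0 + 0·0 + 1·1) = (6, 0, 1)
w2 = Aw1 = (1·6 + 6·0 + 6·1; 6·6 + 6·0 + 0·1; 6·6 + 0·0 + 1·1) = (12, 36, 37)
w3 = Aw2 = (450, 288, 109)
Aw3 = (2832, 4428, 2809)
w3·Aw3 = 450·2832 + 288·4428 + 109·2809 = 2855845; w3·w3 = 450·450 + 288·288 + 109·109 = 297325
λ ≈ 2855845/297325 = 9.6051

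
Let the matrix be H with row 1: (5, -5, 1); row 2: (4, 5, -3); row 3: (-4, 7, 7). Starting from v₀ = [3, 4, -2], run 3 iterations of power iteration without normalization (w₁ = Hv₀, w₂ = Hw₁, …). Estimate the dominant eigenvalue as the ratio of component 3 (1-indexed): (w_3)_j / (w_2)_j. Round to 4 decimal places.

13.4416

w1 = Hv₀ = (5·3 + (-5)·4 + 1·(-2); 4·3 + 5·4 + (-3)·(-2); (-4)·3 + 7·4 + 7·(-2)) = (-7, 38, 2)
w2 = Hw1 = (5·(-7) + (-5)·38 + 1·2; 4·(-7) + 5·38 + (-3)·2; (-4)·(-7) + 7·38 + 7·2) = (-223, 156, 308)
w3 = Hw2 = (-1587, -1036, 4140)
Ratio at component: 4140 / 308 = 13.4416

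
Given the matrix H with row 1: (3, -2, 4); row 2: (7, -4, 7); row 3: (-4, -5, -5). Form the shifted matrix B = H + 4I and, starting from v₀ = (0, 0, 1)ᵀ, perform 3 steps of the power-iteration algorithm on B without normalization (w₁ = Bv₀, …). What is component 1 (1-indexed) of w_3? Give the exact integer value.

B = H + 4I has rows (7, -2, 4); (7, 0, 7); (-4, -5, -1)
w1 = Bv₀ = (7·0 + (-2)·0 + 4·1; 7·0 + 0·0 + 7·1; (-4)·0 + (-5)·0 + (-1)·1) = (4, 7, -1)
w2 = Bw1 = (7·4 + (-2)·7 + 4·(-1); 7·4 + 0·7 + 7·(-1); (-4)·4 + (-5)·7 + (-1)·(-1)) = (10, 21, -50)
w3 = Bw2 = (-172, -280, -95)
Requested component of w3: -172

-172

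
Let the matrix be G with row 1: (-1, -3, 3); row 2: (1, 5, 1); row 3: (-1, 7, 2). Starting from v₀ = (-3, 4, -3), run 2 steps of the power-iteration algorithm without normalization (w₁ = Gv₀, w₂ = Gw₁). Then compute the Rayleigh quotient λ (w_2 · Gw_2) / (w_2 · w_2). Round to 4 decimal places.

w1 = Gv₀ = ((-1)·(-3) + (-3)·4 + 3·(-3); 1·(-3) + 5·4 + 1·(-3); (-1)·(-3) + 7·4 + 2·(-3)) = (-18, 14, 25)
w2 = Gw1 = ((-1)·(-18) + (-3)·14 + 3·25; 1·(-18) + 5·14 + 1·25; (-1)·(-18) + 7·14 + 2·25) = (51, 77, 166)
Gw2 = (216, 602, 820)
w2·Gw2 = 51·216 + 77·602 + 166·820 = 193490; w2·w2 = 51·51 + 77·77 + 166·166 = 36086
λ ≈ 193490/36086 = 5.3619

λ ≈ 5.3619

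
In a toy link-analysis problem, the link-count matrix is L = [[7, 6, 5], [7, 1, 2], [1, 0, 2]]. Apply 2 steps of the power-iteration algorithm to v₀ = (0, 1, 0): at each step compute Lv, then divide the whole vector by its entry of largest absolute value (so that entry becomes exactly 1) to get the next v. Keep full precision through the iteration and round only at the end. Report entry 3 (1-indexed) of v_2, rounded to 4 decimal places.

Lv0 = (6.00000, 1.00000, 0.00000); divide by 6.00000 → v1 = (1.00000, 0.16667, 0.00000)
Lv1 = (8.00000, 7.16667, 1.00000); divide by 8.00000 → v2 = (1.00000, 0.89583, 0.12500)
Requested entry of v2: 6/48 = 0.1250

0.1250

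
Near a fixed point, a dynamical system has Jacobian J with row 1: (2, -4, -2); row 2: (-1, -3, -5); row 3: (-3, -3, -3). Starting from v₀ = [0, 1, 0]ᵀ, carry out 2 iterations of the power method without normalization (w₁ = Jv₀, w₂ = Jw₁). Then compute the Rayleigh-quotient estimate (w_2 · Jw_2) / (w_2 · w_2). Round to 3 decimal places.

λ ≈ -8.112

w1 = Jv₀ = (2·0 + (-4)·1 + (-2)·0; (-1)·0 + (-3)·1 + (-5)·0; (-3)·0 + (-3)·1 + (-3)·0) = (-4, -3, -3)
w2 = Jw1 = (2·(-4) + (-4)·(-3) + (-2)·(-3); (-1)·(-4) + (-3)·(-3) + (-5)·(-3); (-3)·(-4) + (-3)·(-3) + (-3)·(-3)) = (10, 28, 30)
Jw2 = (-152, -244, -204)
w2·Jw2 = 10·(-152) + 28·(-244) + 30·(-204) = -14472; w2·w2 = 10·10 + 28·28 + 30·30 = 1784
λ ≈ -14472/1784 = -8.112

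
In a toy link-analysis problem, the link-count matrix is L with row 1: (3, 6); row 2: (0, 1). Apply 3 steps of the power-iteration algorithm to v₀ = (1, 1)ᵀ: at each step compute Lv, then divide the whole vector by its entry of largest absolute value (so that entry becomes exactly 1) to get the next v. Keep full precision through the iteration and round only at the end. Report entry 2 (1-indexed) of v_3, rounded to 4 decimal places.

0.0095

Lv0 = (9.00000, 1.00000); divide by 9.00000 → v1 = (1.00000, 0.11111)
Lv1 = (3.66667, 0.11111); divide by 3.66667 → v2 = (1.00000, 0.03030)
Lv2 = (3.18182, 0.03030); divide by 3.18182 → v3 = (1.00000, 0.00952)
Requested entry of v3: 1/105 = 0.0095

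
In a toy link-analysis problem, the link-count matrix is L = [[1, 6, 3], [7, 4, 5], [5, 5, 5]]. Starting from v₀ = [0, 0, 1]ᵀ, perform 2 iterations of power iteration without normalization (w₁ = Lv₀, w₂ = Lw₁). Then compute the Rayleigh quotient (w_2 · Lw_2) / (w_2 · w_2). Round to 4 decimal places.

w1 = Lv₀ = (3, 5, 5)
w2 = Lw1 = (48, 66, 65)
Lw2 = (639, 925, 895)
w2·Lw2 = 48·639 + 66·925 + 65·895 = 149897; w2·w2 = 48·48 + 66·66 + 65·65 = 10885
λ ≈ 149897/10885 = 13.7710

λ ≈ 13.7710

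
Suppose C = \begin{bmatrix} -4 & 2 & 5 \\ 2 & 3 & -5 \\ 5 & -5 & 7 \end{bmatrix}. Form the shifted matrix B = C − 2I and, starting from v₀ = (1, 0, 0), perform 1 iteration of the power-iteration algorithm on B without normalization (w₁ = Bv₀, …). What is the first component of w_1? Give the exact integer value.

B = C − 2I has rows (-6, 2, 5); (2, 1, -5); (5, -5, 5)
w1 = Bv₀ = (-6, 2, 5)
Requested component of w1: -6

-6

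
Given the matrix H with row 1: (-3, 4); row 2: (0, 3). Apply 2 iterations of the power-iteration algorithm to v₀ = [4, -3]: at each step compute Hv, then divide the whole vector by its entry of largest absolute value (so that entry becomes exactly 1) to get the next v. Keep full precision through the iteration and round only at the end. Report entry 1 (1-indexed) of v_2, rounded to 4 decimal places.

1.0000

Hv0 = (-24.00000, -9.00000); divide by -24.00000 → v1 = (1.00000, 0.37500)
Hv1 = (-1.50000, 1.12500); divide by -1.50000 → v2 = (1.00000, -0.75000)
Requested entry of v2: 36/36 = 1.0000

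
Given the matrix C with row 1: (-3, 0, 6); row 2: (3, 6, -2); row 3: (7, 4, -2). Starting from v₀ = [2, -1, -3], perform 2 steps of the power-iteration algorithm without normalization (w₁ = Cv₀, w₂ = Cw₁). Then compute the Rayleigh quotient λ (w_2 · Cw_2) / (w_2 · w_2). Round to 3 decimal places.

λ ≈ -8.047

w1 = Cv₀ = ((-3)·2 + 0·(-1) + 6·(-3); 3·2 + 6·(-1) + (-2)·(-3); 7·2 + 4·(-1) + (-2)·(-3)) = (-24, 6, 16)
w2 = Cw1 = ((-3)·(-24) + 0·6 + 6·16; 3·(-24) + 6·6 + (-2)·16; 7·(-24) + 4·6 + (-2)·16) = (168, -68, -176)
Cw2 = (-1560, 448, 1256)
w2·Cw2 = 168·(-1560) + (-68)·448 + (-176)·1256 = -513600; w2·w2 = 168·168 + (-68)·(-68) + (-176)·(-176) = 63824
λ ≈ -513600/63824 = -8.047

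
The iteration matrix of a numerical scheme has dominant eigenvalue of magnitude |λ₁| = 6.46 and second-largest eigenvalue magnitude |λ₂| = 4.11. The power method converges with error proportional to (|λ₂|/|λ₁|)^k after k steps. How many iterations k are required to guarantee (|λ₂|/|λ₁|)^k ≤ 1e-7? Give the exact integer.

|λ₂/λ₁| = 4.11/6.46 = 0.63622
Need k ≥ ln(1e-7) / ln(0.63622) = -16.1181 / -0.4522 ≈ 35.643
Smallest integer k satisfying the bound: 36

36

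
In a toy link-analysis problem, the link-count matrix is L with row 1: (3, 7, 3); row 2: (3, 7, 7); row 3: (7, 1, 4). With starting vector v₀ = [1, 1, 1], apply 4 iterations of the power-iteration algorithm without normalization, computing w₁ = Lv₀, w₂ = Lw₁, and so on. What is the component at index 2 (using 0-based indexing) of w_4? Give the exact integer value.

w1 = Lv₀ = (13, 17, 12)
w2 = Lw1 = (194, 242, 156)
w3 = Lw2 = (2744, 3368, 2224)
w4 = Lw3 = (38480, 47376, 31472)
The requested component of w4 is 31472.

31472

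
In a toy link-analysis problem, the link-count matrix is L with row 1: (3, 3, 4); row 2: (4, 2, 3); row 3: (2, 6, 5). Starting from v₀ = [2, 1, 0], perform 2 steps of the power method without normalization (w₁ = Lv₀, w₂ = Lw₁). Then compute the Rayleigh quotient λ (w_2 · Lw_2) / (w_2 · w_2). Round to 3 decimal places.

10.754

w1 = Lv₀ = (9, 10, 10)
w2 = Lw1 = (97, 86, 128)
Lw2 = (1061, 944, 1350)
w2·Lw2 = 97·1061 + 86·944 + 128·1350 = 356901; w2·w2 = 97·97 + 86·86 + 128·128 = 33189
λ ≈ 356901/33189 = 10.754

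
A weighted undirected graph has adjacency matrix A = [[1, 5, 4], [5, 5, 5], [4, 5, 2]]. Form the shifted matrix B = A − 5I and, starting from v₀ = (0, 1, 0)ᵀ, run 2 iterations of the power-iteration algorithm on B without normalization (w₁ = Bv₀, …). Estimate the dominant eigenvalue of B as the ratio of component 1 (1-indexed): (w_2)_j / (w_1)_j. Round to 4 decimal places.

μ ≈ 0.0000

B = A − 5I has rows (-4, 5, 4); (5, 0, 5); (4, 5, -3)
w1 = Bv₀ = (5, 0, 5)
w2 = Bw1 = (0, 50, 5)
Ratio: 0/5 = 0.0000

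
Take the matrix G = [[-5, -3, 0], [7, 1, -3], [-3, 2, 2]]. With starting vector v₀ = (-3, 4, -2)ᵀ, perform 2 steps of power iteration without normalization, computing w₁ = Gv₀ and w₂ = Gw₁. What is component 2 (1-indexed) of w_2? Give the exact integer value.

-29

w1 = Gv₀ = (3, -11, 13)
w2 = Gw1 = (18, -29, -5)
The requested component of w2 is -29.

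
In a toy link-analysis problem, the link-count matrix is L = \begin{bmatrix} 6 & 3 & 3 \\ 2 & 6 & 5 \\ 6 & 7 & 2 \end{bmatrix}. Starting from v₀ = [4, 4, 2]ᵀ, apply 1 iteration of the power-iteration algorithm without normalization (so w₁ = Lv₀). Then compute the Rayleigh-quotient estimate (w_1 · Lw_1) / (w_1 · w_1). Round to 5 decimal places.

w1 = Lv₀ = (42, 42, 56)
Lw1 = (546, 616, 658)
w1·Lw1 = 42·546 + 42·616 + 56·658 = 85652; w1·w1 = 42·42 + 42·42 + 56·56 = 6664
λ ≈ 85652/6664 = 12.85294

12.85294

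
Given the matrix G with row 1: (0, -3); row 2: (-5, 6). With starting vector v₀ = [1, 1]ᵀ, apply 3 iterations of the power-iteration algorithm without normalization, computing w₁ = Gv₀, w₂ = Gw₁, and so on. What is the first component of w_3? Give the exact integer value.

-63

w1 = Gv₀ = (0·1 + (-3)·1; (-5)·1 + 6·1) = (-3, 1)
w2 = Gw1 = (0·(-3) + (-3)·1; (-5)·(-3) + 6·1) = (-3, 21)
w3 = Gw2 = (-63, 141)
The requested component of w3 is -63.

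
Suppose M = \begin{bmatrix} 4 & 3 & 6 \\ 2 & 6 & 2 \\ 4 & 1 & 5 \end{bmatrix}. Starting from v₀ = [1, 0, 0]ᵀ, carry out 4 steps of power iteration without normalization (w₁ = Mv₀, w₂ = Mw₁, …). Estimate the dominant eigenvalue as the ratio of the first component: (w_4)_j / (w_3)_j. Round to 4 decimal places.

w1 = Mv₀ = (4·1 + 3·0 + 6·0; 2·1 + 6·0 + 2·0; 4·1 + 1·0 + 5·0) = (4, 2, 4)
w2 = Mw1 = (4·4 + 3·2 + 6·4; 2·4 + 6·2 + 2·4; 4·4 + 1·2 + 5·4) = (46, 28, 38)
w3 = Mw2 = (496, 336, 402)
w4 = Mw3 = (5404, 3812, 4330)
Ratio at component: 5404 / 496 = 10.8952

λ ≈ 10.8952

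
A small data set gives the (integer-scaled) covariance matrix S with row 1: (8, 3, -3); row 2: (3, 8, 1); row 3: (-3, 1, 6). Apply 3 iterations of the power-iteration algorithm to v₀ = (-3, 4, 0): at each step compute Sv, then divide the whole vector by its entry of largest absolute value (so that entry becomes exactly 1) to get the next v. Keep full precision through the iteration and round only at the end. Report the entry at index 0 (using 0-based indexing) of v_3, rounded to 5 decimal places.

Sv0 = (-12.000000, 23.000000, 13.000000); divide by 23.000000 → v1 = (-0.521739, 1.000000, 0.565217)
Sv1 = (-2.869565, 7.000000, 5.956522); divide by 7.000000 → v2 = (-0.409938, 1.000000, 0.850932)
Sv2 = (-2.832298, 7.621118, 7.335404); divide by 7.621118 → v3 = (-0.371638, 1.000000, 0.962510)
Requested entry of v3: -456/1227 = -0.37164

-0.37164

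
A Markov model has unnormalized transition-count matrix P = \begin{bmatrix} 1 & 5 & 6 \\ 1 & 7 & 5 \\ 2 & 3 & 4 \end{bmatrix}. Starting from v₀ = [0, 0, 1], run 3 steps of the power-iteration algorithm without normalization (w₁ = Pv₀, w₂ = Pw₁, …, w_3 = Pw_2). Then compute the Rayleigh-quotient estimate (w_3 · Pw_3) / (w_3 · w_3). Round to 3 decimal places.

11.185

w1 = Pv₀ = (6, 5, 4)
w2 = Pw1 = (55, 61, 43)
w3 = Pw2 = (618, 697, 465)
Pw3 = (6893, 7822, 5187)
w3·Pw3 = 618·6893 + 697·7822 + 465·5187 = 12123763; w3·w3 = 618·618 + 697·697 + 465·465 = 1083958
λ ≈ 12123763/1083958 = 11.185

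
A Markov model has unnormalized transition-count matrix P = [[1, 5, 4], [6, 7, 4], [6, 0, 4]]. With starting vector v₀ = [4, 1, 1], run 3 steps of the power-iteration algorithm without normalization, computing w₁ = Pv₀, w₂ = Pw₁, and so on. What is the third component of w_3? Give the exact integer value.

2560

w1 = Pv₀ = (1·4 + 5·1 + 4·1; 6·4 + 7·1 + 4·1; 6·4 + 0·1 + 4·1) = (13, 35, 28)
w2 = Pw1 = (1·13 + 5·35 + 4·28; 6·13 + 7·35 + 4·28; 6·13 + 0·35 + 4·28) = (300, 435, 190)
w3 = Pw2 = (3235, 5605, 2560)
The requested component of w3 is 2560.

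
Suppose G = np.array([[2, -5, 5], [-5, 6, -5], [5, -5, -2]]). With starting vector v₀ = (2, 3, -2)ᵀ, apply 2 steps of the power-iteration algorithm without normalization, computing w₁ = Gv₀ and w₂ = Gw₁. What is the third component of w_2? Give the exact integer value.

-193

w1 = Gv₀ = (2·2 + (-5)·3 + 5·(-2); (-5)·2 + 6·3 + (-5)·(-2); 5·2 + (-5)·3 + (-2)·(-2)) = (-21, 18, -1)
w2 = Gw1 = (2·(-21) + (-5)·18 + 5·(-1); (-5)·(-21) + 6·18 + (-5)·(-1); 5·(-21) + (-5)·18 + (-2)·(-1)) = (-137, 218, -193)
The requested component of w2 is -193.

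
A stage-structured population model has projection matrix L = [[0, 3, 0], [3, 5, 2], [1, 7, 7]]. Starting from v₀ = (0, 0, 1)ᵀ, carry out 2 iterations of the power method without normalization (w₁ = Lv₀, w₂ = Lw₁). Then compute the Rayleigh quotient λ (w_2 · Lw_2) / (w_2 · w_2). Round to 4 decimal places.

w1 = Lv₀ = (0, 2, 7)
w2 = Lw1 = (6, 24, 63)
Lw2 = (72, 264, 615)
w2·Lw2 = 6·72 + 24·264 + 63·615 = 45513; w2·w2 = 6·6 + 24·24 + 63·63 = 4581
λ ≈ 45513/4581 = 9.9352

9.9352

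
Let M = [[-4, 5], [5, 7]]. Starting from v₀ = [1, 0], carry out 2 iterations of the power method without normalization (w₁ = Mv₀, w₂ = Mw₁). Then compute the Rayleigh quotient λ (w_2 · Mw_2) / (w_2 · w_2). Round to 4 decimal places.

w1 = Mv₀ = ((-4)·1 + 5·0; 5·1 + 7·0) = (-4, 5)
w2 = Mw1 = ((-4)·(-4) + 5·5; 5·(-4) + 7·5) = (41, 15)
Mw2 = (-89, 310)
w2·Mw2 = 41·(-89) + 15·310 = 1001; w2·w2 = 41·41 + 15·15 = 1906
λ ≈ 1001/1906 = 0.5252

λ ≈ 0.5252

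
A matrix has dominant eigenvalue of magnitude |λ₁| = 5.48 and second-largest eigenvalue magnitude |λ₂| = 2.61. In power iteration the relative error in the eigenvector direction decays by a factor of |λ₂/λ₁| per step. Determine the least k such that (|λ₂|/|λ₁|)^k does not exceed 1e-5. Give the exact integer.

|λ₂/λ₁| = 2.61/5.48 = 0.47628
Need k ≥ ln(1e-5) / ln(0.47628) = -11.5129 / -0.7418 ≈ 15.521
Smallest integer k satisfying the bound: 16

16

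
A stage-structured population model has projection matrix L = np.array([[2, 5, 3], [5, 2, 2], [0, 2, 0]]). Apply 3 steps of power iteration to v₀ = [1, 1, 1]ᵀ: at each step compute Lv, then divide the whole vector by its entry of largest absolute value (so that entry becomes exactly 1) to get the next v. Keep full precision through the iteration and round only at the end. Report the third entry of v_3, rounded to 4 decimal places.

Lv0 = (10.00000, 9.00000, 2.00000); divide by 10.00000 → v1 = (1.00000, 0.90000, 0.20000)
Lv1 = (7.10000, 7.20000, 1.80000); divide by 7.20000 → v2 = (0.98611, 1.00000, 0.25000)
Lv2 = (7.72222, 7.43056, 2.00000); divide by 7.72222 → v3 = (1.00000, 0.96223, 0.25899)
Requested entry of v3: 144/556 = 0.2590

0.2590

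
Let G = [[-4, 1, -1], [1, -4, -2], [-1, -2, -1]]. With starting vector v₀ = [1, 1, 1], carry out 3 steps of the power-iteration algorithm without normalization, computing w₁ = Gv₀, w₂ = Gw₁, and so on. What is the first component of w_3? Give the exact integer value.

-54

w1 = Gv₀ = ((-4)·1 + 1·1 + (-1)·1; 1·1 + (-4)·1 + (-2)·1; (-1)·1 + (-2)·1 + (-1)·1) = (-4, -5, -4)
w2 = Gw1 = ((-4)·(-4) + 1·(-5) + (-1)·(-4); 1·(-4) + (-4)·(-5) + (-2)·(-4); (-1)·(-4) + (-2)·(-5) + (-1)·(-4)) = (15, 24, 18)
w3 = Gw2 = (-54, -117, -81)
The requested component of w3 is -54.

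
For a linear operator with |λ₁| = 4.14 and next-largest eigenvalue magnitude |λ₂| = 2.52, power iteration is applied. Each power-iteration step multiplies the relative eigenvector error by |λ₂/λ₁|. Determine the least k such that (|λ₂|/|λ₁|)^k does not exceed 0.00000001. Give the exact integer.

38

|λ₂/λ₁| = 2.52/4.14 = 0.60870
Need k ≥ ln(0.00000001) / ln(0.60870) = -18.4207 / -0.4964 ≈ 37.106
Smallest integer k satisfying the bound: 38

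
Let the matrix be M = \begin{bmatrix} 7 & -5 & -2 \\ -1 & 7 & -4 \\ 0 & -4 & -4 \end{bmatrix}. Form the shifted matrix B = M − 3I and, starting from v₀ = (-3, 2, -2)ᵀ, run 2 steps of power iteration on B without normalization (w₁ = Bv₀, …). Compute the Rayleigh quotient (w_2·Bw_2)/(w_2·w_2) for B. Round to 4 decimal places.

2.9355

B = M − 3I has rows (4, -5, -2); (-1, 4, -4); (0, -4, -7)
w1 = Bv₀ = (-18, 19, 6)
w2 = Bw1 = (-179, 70, -118)
Bw2 = (-830, 931, 546)
w2·Bw2 = 149312; w2·w2 = 50865; μ ≈ 149312/50865 = 2.9355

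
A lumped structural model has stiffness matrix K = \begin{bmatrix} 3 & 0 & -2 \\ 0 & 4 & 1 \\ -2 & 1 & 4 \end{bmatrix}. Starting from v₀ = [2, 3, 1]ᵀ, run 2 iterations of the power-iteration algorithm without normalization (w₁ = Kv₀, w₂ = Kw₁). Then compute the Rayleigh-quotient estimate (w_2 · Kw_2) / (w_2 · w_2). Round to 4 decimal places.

w1 = Kv₀ = (3·2 + 0·3 + (-2)·1; 0·2 + 4·3 + 1·1; (-2)·2 + 1·3 + 4·1) = (4, 13, 3)
w2 = Kw1 = (3·4 + 0·13 + (-2)·3; 0·4 + 4·13 + 1·3; (-2)·4 + 1·13 + 4·3) = (6, 55, 17)
Kw2 = (-16, 237, 111)
w2·Kw2 = 6·(-16) + 55·237 + 17·111 = 14826; w2·w2 = 6·6 + 55·55 + 17·17 = 3350
λ ≈ 14826/3350 = 4.4257

λ ≈ 4.4257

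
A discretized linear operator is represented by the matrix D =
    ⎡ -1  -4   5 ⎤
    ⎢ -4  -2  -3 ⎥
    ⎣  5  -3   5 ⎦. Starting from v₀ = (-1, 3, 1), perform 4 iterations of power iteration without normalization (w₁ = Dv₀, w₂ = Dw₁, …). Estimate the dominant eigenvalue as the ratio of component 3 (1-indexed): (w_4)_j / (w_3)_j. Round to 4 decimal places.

λ ≈ 10.2370

w1 = Dv₀ = (-6, -5, -9)
w2 = Dw1 = (-19, 61, -60)
w3 = Dw2 = (-525, 134, -578)
w4 = Dw3 = (-2901, 3566, -5917)
Ratio at component: -5917 / -578 = 10.2370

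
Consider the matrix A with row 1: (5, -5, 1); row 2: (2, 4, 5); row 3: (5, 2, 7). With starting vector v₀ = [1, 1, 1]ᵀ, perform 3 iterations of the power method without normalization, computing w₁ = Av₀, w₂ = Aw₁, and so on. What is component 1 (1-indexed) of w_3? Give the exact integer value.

-635

w1 = Av₀ = (5·1 + (-5)·1 + 1·1; 2·1 + 4·1 + 5·1; 5·1 + 2·1 + 7·1) = (1, 11, 14)
w2 = Aw1 = (5·1 + (-5)·11 + 1·14; 2·1 + 4·11 + 5·14; 5·1 + 2·11 + 7·14) = (-36, 116, 125)
w3 = Aw2 = (-635, 1017, 927)
The requested component of w3 is -635.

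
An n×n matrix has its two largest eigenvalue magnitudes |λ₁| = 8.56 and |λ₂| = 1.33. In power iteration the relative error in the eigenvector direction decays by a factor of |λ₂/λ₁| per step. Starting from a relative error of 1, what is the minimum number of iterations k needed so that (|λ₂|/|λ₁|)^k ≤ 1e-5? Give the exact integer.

7

|λ₂/λ₁| = 1.33/8.56 = 0.15537
Need k ≥ ln(1e-5) / ln(0.15537) = -11.5129 / -1.8619 ≈ 6.183
Smallest integer k satisfying the bound: 7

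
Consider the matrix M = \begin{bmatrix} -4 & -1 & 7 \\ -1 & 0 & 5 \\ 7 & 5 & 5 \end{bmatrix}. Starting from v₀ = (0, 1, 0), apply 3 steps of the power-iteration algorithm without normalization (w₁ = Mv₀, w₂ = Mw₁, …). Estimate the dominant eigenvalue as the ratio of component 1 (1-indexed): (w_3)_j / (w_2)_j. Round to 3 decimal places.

w1 = Mv₀ = ((-4)·0 + (-1)·1 + 7·0; (-1)·0 + 0·1 + 5·0; 7·0 + 5·1 + 5·0) = (-1, 0, 5)
w2 = Mw1 = ((-4)·(-1) + (-1)·0 + 7·5; (-1)·(-1) + 0·0 + 5·5; 7·(-1) + 5·0 + 5·5) = (39, 26, 18)
w3 = Mw2 = (-56, 51, 493)
Ratio at component: -56 / 39 = -1.436

-1.436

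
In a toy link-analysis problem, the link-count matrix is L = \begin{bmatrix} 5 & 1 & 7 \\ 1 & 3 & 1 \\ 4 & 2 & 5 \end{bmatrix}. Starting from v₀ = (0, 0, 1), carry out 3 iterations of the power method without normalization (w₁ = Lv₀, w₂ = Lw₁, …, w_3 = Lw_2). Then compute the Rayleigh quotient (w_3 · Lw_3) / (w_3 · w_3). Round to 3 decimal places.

w1 = Lv₀ = (7, 1, 5)
w2 = Lw1 = (71, 15, 55)
w3 = Lw2 = (755, 171, 589)
Lw3 = (8069, 1857, 6307)
w3·Lw3 = 755·8069 + 171·1857 + 589·6307 = 10124465; w3·w3 = 755·755 + 171·171 + 589·589 = 946187
λ ≈ 10124465/946187 = 10.700

10.700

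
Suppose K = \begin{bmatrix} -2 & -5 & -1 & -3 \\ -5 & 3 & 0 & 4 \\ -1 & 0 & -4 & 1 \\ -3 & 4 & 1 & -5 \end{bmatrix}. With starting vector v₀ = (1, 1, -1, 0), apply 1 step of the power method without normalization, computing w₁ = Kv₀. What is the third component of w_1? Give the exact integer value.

w1 = Kv₀ = (-6, -2, 3, 0)
The requested component of w1 is 3.

3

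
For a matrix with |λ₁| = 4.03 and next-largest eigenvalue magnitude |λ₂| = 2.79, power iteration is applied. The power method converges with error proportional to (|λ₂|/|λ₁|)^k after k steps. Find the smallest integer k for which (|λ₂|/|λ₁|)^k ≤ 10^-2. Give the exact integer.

13

|λ₂/λ₁| = 2.79/4.03 = 0.69231
Need k ≥ ln(10^-2) / ln(0.69231) = -4.6052 / -0.3677 ≈ 12.523
Smallest integer k satisfying the bound: 13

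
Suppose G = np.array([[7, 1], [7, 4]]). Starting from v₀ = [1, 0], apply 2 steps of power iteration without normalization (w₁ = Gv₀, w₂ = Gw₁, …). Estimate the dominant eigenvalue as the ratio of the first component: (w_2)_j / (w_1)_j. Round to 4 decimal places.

w1 = Gv₀ = (7·1 + 1·0; 7·1 + 4·0) = (7, 7)
w2 = Gw1 = (7·7 + 1·7; 7·7 + 4·7) = (56, 77)
Ratio at component: 56 / 7 = 8.0000

λ ≈ 8.0000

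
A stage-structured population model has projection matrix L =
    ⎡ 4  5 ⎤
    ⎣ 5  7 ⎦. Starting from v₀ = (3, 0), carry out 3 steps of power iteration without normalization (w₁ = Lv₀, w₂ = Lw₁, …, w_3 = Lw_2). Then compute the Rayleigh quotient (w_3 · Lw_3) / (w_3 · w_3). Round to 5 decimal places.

10.72015

w1 = Lv₀ = (4·3 + 5·0; 5·3 + 7·0) = (12, 15)
w2 = Lw1 = (4·12 + 5·15; 5·12 + 7·15) = (123, 165)
w3 = Lw2 = (1317, 1770)
Lw3 = (14118, 18975)
w3·Lw3 = 1317·14118 + 1770·18975 = 52179156; w3·w3 = 1317·1317 + 1770·1770 = 4867389
λ ≈ 52179156/4867389 = 10.72015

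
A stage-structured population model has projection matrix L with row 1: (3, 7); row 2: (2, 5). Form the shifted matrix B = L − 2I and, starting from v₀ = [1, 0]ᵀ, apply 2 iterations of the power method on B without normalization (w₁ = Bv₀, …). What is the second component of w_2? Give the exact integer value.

8

B = L − 2I has rows (1, 7); (2, 3)
w1 = Bv₀ = (1, 2)
w2 = Bw1 = (15, 8)
Requested component of w2: 8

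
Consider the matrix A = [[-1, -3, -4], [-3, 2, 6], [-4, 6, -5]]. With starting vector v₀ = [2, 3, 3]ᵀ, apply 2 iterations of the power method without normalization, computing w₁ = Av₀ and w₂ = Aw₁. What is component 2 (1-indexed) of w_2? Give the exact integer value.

w1 = Av₀ = ((-1)·2 + (-3)·3 + (-4)·3; (-3)·2 + 2·3 + 6·3; (-4)·2 + 6·3 + (-5)·3) = (-23, 18, -5)
w2 = Aw1 = ((-1)·(-23) + (-3)·18 + (-4)·(-5); (-3)·(-23) + 2·18 + 6·(-5); (-4)·(-23) + 6·18 + (-5)·(-5)) = (-11, 75, 225)
The requested component of w2 is 75.

75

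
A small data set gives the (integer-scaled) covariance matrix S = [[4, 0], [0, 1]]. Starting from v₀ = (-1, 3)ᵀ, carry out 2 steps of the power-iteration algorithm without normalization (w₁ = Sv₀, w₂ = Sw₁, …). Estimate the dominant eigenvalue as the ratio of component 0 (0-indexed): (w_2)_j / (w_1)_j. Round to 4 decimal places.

w1 = Sv₀ = (-4, 3)
w2 = Sw1 = (-16, 3)
Ratio at component: -16 / -4 = 4.0000

λ ≈ 4.0000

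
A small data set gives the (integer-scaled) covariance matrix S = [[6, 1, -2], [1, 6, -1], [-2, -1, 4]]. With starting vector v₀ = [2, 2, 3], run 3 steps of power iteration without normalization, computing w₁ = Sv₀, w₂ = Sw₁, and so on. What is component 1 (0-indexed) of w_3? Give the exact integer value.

458

w1 = Sv₀ = (8, 11, 6)
w2 = Sw1 = (47, 68, -3)
w3 = Sw2 = (356, 458, -174)
The requested component of w3 is 458.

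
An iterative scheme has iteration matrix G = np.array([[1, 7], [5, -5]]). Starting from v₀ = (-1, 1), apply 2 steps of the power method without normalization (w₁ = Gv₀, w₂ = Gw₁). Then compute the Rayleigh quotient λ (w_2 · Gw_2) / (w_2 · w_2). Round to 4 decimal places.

w1 = Gv₀ = (1·(-1) + 7·1; 5·(-1) + (-5)·1) = (6, -10)
w2 = Gw1 = (1·6 + 7·(-10); 5·6 + (-5)·(-10)) = (-64, 80)
Gw2 = (496, -720)
w2·Gw2 = (-64)·496 + 80·(-720) = -89344; w2·w2 = (-64)·(-64) + 80·80 = 10496
λ ≈ -89344/10496 = -8.5122

λ ≈ -8.5122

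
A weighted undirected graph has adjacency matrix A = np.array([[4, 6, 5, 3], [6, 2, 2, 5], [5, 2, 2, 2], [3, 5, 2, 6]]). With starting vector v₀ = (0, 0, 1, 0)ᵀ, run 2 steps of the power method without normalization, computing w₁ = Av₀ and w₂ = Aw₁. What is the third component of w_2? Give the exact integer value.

37

w1 = Av₀ = (4·0 + 6·0 + 5·1 + 3·0; 6·0 + 2·0 + 2·1 + 5·0; 5·0 + 2·0 + 2·1 + 2·0; 3·0 + 5·0 + 2·1 + 6·0) = (5, 2, 2, 2)
w2 = Aw1 = (4·5 + 6·2 + 5·2 + 3·2; 6·5 + 2·2 + 2·2 + 5·2; 5·5 + 2·2 + 2·2 + 2·2; 3·5 + 5·2 + 2·2 + 6·2) = (48, 48, 37, 41)
The requested component of w2 is 37.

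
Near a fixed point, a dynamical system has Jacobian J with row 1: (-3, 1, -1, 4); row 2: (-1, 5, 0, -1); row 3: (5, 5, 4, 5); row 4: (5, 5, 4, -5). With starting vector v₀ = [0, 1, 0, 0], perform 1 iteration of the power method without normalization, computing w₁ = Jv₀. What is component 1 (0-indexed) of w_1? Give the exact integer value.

w1 = Jv₀ = (1, 5, 5, 5)
The requested component of w1 is 5.

5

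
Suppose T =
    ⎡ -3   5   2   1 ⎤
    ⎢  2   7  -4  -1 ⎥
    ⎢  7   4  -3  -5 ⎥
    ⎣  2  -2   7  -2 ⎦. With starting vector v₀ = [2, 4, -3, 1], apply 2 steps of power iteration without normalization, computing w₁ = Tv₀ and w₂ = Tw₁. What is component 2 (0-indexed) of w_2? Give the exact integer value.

w1 = Tv₀ = ((-3)·2 + 5·4 + 2·(-3) + 1·1; 2·2 + 7·4 + (-4)·(-3) + (-1)·1; 7·2 + 4·4 + (-3)·(-3) + (-5)·1; 2·2 + (-2)·4 + 7·(-3) + (-2)·1) = (9, 43, 34, -27)
w2 = Tw1 = ((-3)·9 + 5·43 + 2·34 + 1·(-27); 2·9 + 7·43 + (-4)·34 + (-1)·(-27); 7·9 + 4·43 + (-3)·34 + (-5)·(-27); 2·9 + (-2)·43 + 7·34 + (-2)·(-27)) = (229, 210, 268, 224)
The requested component of w2 is 268.

268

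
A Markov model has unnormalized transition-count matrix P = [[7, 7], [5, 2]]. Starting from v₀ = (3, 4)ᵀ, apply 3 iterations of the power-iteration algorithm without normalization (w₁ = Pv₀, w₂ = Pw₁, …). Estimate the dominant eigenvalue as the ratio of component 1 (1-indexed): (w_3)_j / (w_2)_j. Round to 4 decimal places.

w1 = Pv₀ = (7·3 + 7·4; 5·3 + 2·4) = (49, 23)
w2 = Pw1 = (7·49 + 7·23; 5·49 + 2·23) = (504, 291)
w3 = Pw2 = (5565, 3102)
Ratio at component: 5565 / 504 = 11.0417

11.0417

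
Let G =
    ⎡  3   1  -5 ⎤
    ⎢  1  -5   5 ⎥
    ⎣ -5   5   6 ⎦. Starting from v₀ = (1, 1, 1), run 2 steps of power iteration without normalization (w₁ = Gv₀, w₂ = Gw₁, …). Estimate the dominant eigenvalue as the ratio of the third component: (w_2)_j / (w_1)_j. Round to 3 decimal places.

w1 = Gv₀ = (3·1 + 1·1 + (-5)·1; 1·1 + (-5)·1 + 5·1; (-5)·1 + 5·1 + 6·1) = (-1, 1, 6)
w2 = Gw1 = (3·(-1) + 1·1 + (-5)·6; 1·(-1) + (-5)·1 + 5·6; (-5)·(-1) + 5·1 + 6·6) = (-32, 24, 46)
Ratio at component: 46 / 6 = 7.667

7.667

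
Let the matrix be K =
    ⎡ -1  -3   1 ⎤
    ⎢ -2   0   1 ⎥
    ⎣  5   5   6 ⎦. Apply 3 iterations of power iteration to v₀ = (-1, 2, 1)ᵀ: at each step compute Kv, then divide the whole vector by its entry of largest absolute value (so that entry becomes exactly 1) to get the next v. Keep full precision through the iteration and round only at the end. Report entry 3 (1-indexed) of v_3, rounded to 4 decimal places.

Kv0 = (-4.00000, 3.00000, 11.00000); divide by 11.00000 → v1 = (-0.36364, 0.27273, 1.00000)
Kv1 = (0.54545, 1.72727, 5.54545); divide by 5.54545 → v2 = (0.09836, 0.31148, 1.00000)
Kv2 = (-0.03279, 0.80328, 8.04918); divide by 8.04918 → v3 = (-0.00407, 0.09980, 1.00000)
Requested entry of v3: 491/491 = 1.0000

1.0000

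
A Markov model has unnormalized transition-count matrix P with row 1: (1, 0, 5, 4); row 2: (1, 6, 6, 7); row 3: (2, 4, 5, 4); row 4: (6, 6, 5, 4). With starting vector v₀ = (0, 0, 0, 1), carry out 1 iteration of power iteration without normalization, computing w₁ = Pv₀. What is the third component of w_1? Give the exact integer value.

4

w1 = Pv₀ = (4, 7, 4, 4)
The requested component of w1 is 4.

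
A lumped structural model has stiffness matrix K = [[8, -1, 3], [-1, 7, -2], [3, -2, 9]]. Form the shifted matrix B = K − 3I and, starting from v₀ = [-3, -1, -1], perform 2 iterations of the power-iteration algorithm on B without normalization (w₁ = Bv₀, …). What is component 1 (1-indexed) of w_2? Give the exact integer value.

B = K − 3I has rows (5, -1, 3); (-1, 4, -2); (3, -2, 6)
w1 = Bv₀ = (-17, 1, -13)
w2 = Bw1 = (-125, 47, -131)
Requested component of w2: -125

-125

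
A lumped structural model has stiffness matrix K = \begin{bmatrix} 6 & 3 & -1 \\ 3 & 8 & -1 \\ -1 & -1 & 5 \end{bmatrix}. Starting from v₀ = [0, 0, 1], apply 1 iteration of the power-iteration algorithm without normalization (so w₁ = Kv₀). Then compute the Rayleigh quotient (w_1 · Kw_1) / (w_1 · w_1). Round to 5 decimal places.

w1 = Kv₀ = (-1, -1, 5)
Kw1 = (-14, -16, 27)
w1·Kw1 = (-1)·(-14) + (-1)·(-16) + 5·27 = 165; w1·w1 = (-1)·(-1) + (-1)·(-1) + 5·5 = 27
λ ≈ 165/27 = 6.11111

6.11111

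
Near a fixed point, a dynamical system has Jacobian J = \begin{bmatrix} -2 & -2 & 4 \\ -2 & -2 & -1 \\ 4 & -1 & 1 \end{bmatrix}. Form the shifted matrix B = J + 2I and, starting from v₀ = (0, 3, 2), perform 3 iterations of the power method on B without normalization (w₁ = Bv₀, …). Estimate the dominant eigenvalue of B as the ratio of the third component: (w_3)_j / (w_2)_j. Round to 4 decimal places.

μ ≈ 6.7368

B = J + 2I has rows (0, -2, 4); (-2, 0, -1); (4, -1, 3)
w1 = Bv₀ = (0·0 + (-2)·3 + 4·2; (-2)·0 + 0·3 + (-1)·2; 4·0 + (-1)·3 + 3·2) = (2, -2, 3)
w2 = Bw1 = (0·2 + (-2)·(-2) + 4·3; (-2)·2 + 0·(-2) + (-1)·3; 4·2 + (-1)·(-2) + 3·3) = (16, -7, 19)
w3 = Bw2 = (90, -51, 128)
Ratio: 128/19 = 6.7368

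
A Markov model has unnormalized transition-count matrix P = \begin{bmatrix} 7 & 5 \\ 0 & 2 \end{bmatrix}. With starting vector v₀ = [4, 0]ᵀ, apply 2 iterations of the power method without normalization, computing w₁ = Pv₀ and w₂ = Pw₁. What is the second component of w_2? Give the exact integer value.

0

w1 = Pv₀ = (28, 0)
w2 = Pw1 = (196, 0)
The requested component of w2 is 0.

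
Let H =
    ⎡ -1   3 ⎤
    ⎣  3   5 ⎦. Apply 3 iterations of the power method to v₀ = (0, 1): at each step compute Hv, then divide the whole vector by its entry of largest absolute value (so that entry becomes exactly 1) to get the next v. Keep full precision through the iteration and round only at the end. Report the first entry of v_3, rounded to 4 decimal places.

0.4369

Hv0 = (3.00000, 5.00000); divide by 5.00000 → v1 = (0.60000, 1.00000)
Hv1 = (2.40000, 6.80000); divide by 6.80000 → v2 = (0.35294, 1.00000)
Hv2 = (2.64706, 6.05882); divide by 6.05882 → v3 = (0.43689, 1.00000)
Requested entry of v3: 90/206 = 0.4369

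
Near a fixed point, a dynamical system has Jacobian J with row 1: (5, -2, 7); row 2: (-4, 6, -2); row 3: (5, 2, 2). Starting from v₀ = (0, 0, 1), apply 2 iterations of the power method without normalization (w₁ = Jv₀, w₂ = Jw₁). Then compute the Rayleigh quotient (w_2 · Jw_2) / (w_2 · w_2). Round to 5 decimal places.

w1 = Jv₀ = (5·0 + (-2)·0 + 7·1; (-4)·0 + 6·0 + (-2)·1; 5·0 + 2·0 + 2·1) = (7, -2, 2)
w2 = Jw1 = (5·7 + (-2)·(-2) + 7·2; (-4)·7 + 6·(-2) + (-2)·2; 5·7 + 2·(-2) + 2·2) = (53, -44, 35)
Jw2 = (598, -546, 247)
w2·Jw2 = 53·598 + (-44)·(-546) + 35·247 = 64363; w2·w2 = 53·53 + (-44)·(-44) + 35·35 = 5970
λ ≈ 64363/5970 = 10.78107

10.78107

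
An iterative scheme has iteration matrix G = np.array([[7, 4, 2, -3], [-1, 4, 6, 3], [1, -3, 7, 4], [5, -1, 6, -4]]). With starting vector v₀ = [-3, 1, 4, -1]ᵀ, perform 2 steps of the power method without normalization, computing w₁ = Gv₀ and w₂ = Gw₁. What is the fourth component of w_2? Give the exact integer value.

2

w1 = Gv₀ = (-6, 28, 18, 12)
w2 = Gw1 = (70, 262, 84, 2)
The requested component of w2 is 2.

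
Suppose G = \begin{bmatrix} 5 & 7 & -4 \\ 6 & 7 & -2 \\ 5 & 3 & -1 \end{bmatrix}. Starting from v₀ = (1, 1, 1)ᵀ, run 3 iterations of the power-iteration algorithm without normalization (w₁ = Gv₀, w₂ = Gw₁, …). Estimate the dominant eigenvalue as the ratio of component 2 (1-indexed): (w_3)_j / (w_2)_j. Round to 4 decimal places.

w1 = Gv₀ = (8, 11, 7)
w2 = Gw1 = (89, 111, 66)
w3 = Gw2 = (958, 1179, 712)
Ratio at component: 1179 / 111 = 10.6216

10.6216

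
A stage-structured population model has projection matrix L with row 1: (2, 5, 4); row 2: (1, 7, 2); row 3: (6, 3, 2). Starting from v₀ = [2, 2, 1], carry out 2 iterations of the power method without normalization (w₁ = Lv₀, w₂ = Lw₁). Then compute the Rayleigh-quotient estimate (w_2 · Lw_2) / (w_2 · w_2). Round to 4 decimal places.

λ ≈ 10.5286

w1 = Lv₀ = (18, 18, 20)
w2 = Lw1 = (206, 184, 202)
Lw2 = (2140, 1898, 2192)
w2·Lw2 = 206·2140 + 184·1898 + 202·2192 = 1232856; w2·w2 = 206·206 + 184·184 + 202·202 = 117096
λ ≈ 1232856/117096 = 10.5286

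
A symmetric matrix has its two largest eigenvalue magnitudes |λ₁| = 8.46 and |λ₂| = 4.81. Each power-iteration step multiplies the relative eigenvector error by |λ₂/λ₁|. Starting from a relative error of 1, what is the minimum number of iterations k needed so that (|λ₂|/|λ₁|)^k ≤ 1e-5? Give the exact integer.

|λ₂/λ₁| = 4.81/8.46 = 0.56856
Need k ≥ ln(1e-5) / ln(0.56856) = -11.5129 / -0.5647 ≈ 20.389
Smallest integer k satisfying the bound: 21

21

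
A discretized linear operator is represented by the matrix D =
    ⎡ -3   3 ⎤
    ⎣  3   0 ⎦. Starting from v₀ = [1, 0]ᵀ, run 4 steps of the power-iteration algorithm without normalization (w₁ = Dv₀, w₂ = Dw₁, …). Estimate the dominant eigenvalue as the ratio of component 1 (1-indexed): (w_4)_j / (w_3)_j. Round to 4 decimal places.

w1 = Dv₀ = ((-3)·1 + 3·0; 3·1 + 0·0) = (-3, 3)
w2 = Dw1 = ((-3)·(-3) + 3·3; 3·(-3) + 0·3) = (18, -9)
w3 = Dw2 = (-81, 54)
w4 = Dw3 = (405, -243)
Ratio at component: 405 / -81 = -5.0000

λ ≈ -5.0000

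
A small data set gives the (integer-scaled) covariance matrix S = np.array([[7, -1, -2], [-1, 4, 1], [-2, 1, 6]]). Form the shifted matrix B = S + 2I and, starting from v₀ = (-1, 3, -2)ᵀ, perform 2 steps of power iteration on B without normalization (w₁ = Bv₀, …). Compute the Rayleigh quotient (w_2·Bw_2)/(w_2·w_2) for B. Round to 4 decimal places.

μ ≈ 6.4131

B = S + 2I has rows (9, -1, -2); (-1, 6, 1); (-2, 1, 8)
w1 = Bv₀ = (9·(-1) + (-1)·3 + (-2)·(-2); (-1)·(-1) + 6·3 + 1·(-2); (-2)·(-1) + 1·3 + 8·(-2)) = (-8, 17, -11)
w2 = Bw1 = (9·(-8) + (-1)·17 + (-2)·(-11); (-1)·(-8) + 6·17 + 1·(-11); (-2)·(-8) + 1·17 + 8·(-11)) = (-67, 99, -55)
Bw2 = (-592, 606, -207)
w2·Bw2 = 111043; w2·w2 = 17315; μ ≈ 111043/17315 = 6.4131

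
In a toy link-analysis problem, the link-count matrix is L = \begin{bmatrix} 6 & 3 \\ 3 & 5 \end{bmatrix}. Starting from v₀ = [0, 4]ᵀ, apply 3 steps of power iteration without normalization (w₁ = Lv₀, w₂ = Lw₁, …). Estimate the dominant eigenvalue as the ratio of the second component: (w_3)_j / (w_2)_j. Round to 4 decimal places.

7.9118

w1 = Lv₀ = (6·0 + 3·4; 3·0 + 5·4) = (12, 20)
w2 = Lw1 = (6·12 + 3·20; 3·12 + 5·20) = (132, 136)
w3 = Lw2 = (1200, 1076)
Ratio at component: 1076 / 136 = 7.9118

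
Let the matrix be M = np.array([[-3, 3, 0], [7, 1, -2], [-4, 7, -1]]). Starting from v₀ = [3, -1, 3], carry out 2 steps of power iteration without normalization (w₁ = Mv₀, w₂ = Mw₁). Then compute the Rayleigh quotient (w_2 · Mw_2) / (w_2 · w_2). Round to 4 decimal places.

w1 = Mv₀ = ((-3)·3 + 3·(-1) + 0·3; 7·3 + 1·(-1) + (-2)·3; (-4)·3 + 7·(-1) + (-1)·3) = (-12, 14, -22)
w2 = Mw1 = ((-3)·(-12) + 3·14 + 0·(-22); 7·(-12) + 1·14 + (-2)·(-22); (-4)·(-12) + 7·14 + (-1)·(-22)) = (78, -26, 168)
Mw2 = (-312, 184, -662)
w2·Mw2 = 78·(-312) + (-26)·184 + 168·(-662) = -140336; w2·w2 = 78·78 + (-26)·(-26) + 168·168 = 34984
λ ≈ -140336/34984 = -4.0114

λ ≈ -4.0114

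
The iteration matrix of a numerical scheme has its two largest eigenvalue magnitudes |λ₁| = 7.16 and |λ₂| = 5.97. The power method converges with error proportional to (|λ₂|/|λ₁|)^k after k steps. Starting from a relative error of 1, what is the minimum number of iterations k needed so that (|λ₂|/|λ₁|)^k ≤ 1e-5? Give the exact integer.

64

|λ₂/λ₁| = 5.97/7.16 = 0.83380
Need k ≥ ln(1e-5) / ln(0.83380) = -11.5129 / -0.1818 ≈ 63.340
Smallest integer k satisfying the bound: 64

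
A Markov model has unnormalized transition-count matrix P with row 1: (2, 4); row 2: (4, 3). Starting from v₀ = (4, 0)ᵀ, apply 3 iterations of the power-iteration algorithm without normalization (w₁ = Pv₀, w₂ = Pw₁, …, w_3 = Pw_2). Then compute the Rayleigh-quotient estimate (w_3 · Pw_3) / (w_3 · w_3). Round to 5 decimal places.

λ ≈ 6.52941

w1 = Pv₀ = (8, 16)
w2 = Pw1 = (80, 80)
w3 = Pw2 = (480, 560)
Pw3 = (3200, 3600)
w3·Pw3 = 480·3200 + 560·3600 = 3552000; w3·w3 = 480·480 + 560·560 = 544000
λ ≈ 3552000/544000 = 6.52941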